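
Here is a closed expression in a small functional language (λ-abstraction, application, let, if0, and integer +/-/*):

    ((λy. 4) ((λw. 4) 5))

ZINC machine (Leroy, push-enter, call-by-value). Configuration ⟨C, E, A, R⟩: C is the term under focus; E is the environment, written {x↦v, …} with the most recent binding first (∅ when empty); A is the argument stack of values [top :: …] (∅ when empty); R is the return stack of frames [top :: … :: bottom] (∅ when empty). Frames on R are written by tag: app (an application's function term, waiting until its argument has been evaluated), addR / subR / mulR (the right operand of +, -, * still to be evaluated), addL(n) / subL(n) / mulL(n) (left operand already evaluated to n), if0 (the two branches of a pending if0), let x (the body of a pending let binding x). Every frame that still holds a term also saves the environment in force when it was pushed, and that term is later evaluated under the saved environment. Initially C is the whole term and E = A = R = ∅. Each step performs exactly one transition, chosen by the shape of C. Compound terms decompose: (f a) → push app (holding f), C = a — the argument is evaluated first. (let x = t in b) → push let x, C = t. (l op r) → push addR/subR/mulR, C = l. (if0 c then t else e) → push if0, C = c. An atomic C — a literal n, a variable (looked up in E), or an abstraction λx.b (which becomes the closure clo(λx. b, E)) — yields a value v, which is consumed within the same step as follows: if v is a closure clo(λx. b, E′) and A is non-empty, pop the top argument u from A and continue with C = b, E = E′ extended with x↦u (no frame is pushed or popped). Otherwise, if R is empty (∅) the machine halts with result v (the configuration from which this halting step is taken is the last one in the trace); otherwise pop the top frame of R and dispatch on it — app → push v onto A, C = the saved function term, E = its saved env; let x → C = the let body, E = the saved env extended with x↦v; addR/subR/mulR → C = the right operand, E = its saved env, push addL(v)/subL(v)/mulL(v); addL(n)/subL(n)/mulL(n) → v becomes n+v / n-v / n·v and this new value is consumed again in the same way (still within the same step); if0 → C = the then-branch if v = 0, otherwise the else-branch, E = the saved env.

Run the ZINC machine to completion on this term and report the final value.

Answer: 4

Derivation:
[0] ⟨C=((λy. 4) ((λw. 4) 5)); E=∅; A=∅; R=∅⟩
[1] ⟨C=((λw. 4) 5); E=∅; A=∅; R=[app]⟩
[2] ⟨C=5; E=∅; A=∅; R=[app :: app]⟩
[3] ⟨C=(λw. 4); E=∅; A=[5]; R=[app]⟩
[4] ⟨C=4; E={w↦5}; A=∅; R=[app]⟩
[5] ⟨C=(λy. 4); E=∅; A=[4]; R=∅⟩
[6] ⟨C=4; E={y↦4}; A=∅; R=∅⟩
→ final value 4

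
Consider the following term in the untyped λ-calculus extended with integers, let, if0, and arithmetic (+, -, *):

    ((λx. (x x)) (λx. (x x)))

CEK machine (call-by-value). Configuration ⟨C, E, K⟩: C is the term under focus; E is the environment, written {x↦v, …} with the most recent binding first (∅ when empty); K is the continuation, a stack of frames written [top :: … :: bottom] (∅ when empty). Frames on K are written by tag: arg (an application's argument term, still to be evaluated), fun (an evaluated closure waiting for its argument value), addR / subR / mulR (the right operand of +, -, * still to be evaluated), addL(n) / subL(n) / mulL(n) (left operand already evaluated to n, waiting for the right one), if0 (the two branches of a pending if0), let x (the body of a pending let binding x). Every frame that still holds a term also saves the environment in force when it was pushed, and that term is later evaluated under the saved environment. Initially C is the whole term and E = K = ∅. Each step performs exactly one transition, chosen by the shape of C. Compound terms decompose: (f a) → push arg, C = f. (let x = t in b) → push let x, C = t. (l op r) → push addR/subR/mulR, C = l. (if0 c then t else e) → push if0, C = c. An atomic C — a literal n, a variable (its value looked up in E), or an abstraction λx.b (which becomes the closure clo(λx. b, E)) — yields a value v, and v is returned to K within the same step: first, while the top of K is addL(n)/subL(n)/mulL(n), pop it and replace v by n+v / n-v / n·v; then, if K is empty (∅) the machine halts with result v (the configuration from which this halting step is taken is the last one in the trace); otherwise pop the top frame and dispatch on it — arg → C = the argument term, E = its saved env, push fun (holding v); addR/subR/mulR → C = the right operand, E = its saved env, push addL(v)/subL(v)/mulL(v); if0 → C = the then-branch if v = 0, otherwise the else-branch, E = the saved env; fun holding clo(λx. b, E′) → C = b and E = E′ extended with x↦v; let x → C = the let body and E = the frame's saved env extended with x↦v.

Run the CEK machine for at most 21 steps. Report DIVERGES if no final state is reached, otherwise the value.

[0] <C=((λx. (x x)) (λx. (x x))), E=∅, K=∅>
[1] <C=(λx. (x x)), E=∅, K=[arg]>
[2] <C=(λx. (x x)), E=∅, K=[fun]>
[3] <C=(x x), E={x↦clo(λx. (x x), ∅)}, K=∅>
[4] <C=x, E={x↦clo(λx. (x x), ∅)}, K=[arg]>
[5] <C=x, E={x↦clo(λx. (x x), ∅)}, K=[fun]>
… configuration repeats with period 3 (steps 3–5 recur indefinitely) …

Answer: DIVERGES (no final state within 21 steps)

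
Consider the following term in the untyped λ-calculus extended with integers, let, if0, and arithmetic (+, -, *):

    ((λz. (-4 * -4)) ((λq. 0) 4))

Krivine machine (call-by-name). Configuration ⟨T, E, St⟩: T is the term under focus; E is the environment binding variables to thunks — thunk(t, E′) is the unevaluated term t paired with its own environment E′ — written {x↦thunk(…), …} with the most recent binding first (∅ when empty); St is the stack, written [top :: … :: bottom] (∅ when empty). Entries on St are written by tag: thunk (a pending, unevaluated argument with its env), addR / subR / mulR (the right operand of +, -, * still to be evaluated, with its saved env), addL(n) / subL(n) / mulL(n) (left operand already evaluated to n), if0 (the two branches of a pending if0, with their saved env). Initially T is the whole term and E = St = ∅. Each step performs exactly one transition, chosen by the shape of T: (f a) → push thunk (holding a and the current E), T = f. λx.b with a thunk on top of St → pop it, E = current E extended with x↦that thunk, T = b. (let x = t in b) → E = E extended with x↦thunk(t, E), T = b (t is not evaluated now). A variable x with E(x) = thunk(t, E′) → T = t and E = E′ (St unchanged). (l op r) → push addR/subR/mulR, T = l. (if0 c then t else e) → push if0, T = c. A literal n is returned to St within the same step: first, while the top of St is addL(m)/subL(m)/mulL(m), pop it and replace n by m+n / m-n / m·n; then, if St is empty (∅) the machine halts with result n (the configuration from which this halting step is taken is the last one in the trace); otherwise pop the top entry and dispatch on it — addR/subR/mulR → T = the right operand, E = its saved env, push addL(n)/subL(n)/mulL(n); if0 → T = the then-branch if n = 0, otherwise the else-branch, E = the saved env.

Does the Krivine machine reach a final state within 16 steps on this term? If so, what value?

step 0: ⟨T=((λz. (-4 * -4)) ((λq. 0) 4)); E=∅; St=∅⟩
step 1: ⟨T=(λz. (-4 * -4)); E=∅; St=[thunk]⟩
step 2: ⟨T=(-4 * -4); E={z↦thunk(((λq. 0) 4), ∅)}; St=∅⟩
step 3: ⟨T=-4; E={z↦thunk(((λq. 0) 4), ∅)}; St=[mulR]⟩
step 4: ⟨T=-4; E={z↦thunk(((λq. 0) 4), ∅)}; St=[mulL(-4)]⟩
→ final value 16

Answer: 16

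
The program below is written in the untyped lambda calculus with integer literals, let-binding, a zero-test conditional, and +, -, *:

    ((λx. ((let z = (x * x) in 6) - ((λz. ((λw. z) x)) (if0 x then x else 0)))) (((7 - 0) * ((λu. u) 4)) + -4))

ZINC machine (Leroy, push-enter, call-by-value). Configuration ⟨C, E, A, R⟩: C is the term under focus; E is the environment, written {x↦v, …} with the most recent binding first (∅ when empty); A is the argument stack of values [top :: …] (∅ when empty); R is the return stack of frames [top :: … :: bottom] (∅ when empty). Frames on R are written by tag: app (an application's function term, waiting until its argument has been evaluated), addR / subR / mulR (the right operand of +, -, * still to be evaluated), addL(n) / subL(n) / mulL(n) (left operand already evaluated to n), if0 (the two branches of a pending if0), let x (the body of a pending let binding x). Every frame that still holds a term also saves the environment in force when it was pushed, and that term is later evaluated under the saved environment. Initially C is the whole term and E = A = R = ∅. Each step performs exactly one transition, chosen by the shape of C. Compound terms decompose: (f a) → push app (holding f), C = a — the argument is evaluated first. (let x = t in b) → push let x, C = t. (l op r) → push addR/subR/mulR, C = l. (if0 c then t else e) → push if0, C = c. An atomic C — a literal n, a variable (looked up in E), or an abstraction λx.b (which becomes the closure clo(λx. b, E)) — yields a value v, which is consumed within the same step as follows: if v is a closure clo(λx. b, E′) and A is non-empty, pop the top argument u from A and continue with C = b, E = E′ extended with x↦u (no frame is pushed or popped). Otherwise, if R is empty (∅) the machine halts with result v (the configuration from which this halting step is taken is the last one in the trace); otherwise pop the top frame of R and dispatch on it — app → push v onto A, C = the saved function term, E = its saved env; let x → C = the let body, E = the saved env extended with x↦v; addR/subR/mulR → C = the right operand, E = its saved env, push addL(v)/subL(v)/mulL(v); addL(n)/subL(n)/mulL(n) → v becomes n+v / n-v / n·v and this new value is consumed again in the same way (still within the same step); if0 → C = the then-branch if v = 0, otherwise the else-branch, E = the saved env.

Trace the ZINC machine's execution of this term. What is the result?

0. [C=((λx. ((let z = (x * x) in 6) - ((λz. ((λw. z) x)) (if0 x then x else 0)))) (((7 - 0) * ((λu. u) 4)) + -4)) | E=∅ | A=∅ | R=∅]
1. [C=(((7 - 0) * ((λu. u) 4)) + -4) | E=∅ | A=∅ | R=[app]]
2. [C=((7 - 0) * ((λu. u) 4)) | E=∅ | A=∅ | R=[addR :: app]]
3. [C=(7 - 0) | E=∅ | A=∅ | R=[mulR :: addR :: app]]
4. [C=7 | E=∅ | A=∅ | R=[subR :: mulR :: addR :: app]]
5. [C=0 | E=∅ | A=∅ | R=[subL(7) :: mulR :: addR :: app]]
6. [C=((λu. u) 4) | E=∅ | A=∅ | R=[mulL(7) :: addR :: app]]
7. [C=4 | E=∅ | A=∅ | R=[app :: mulL(7) :: addR :: app]]
8. [C=(λu. u) | E=∅ | A=[4] | R=[mulL(7) :: addR :: app]]
9. [C=u | E={u↦4} | A=∅ | R=[mulL(7) :: addR :: app]]
10. [C=-4 | E=∅ | A=∅ | R=[addL(28) :: app]]
11. [C=(λx. ((let z = (x * x) in 6) - ((λz. ((λw. z) x)) (if0 x then x else 0)))) | E=∅ | A=[24] | R=∅]
12. [C=((let z = (x * x) in 6) - ((λz. ((λw. z) x)) (if0 x then x else 0))) | E={x↦24} | A=∅ | R=∅]
13. [C=(let z = (x * x) in 6) | E={x↦24} | A=∅ | R=[subR]]
14. [C=(x * x) | E={x↦24} | A=∅ | R=[let z :: subR]]
15. [C=x | E={x↦24} | A=∅ | R=[mulR :: let z :: subR]]
16. [C=x | E={x↦24} | A=∅ | R=[mulL(24) :: let z :: subR]]
17. [C=6 | E={z↦576, x↦24} | A=∅ | R=[subR]]
18. [C=((λz. ((λw. z) x)) (if0 x then x else 0)) | E={x↦24} | A=∅ | R=[subL(6)]]
19. [C=(if0 x then x else 0) | E={x↦24} | A=∅ | R=[app :: subL(6)]]
20. [C=x | E={x↦24} | A=∅ | R=[if0 :: app :: subL(6)]]
21. [C=0 | E={x↦24} | A=∅ | R=[app :: subL(6)]]
22. [C=(λz. ((λw. z) x)) | E={x↦24} | A=[0] | R=[subL(6)]]
23. [C=((λw. z) x) | E={z↦0, x↦24} | A=∅ | R=[subL(6)]]
24. [C=x | E={z↦0, x↦24} | A=∅ | R=[app :: subL(6)]]
25. [C=(λw. z) | E={z↦0, x↦24} | A=[24] | R=[subL(6)]]
26. [C=z | E={w↦24, z↦0, x↦24} | A=∅ | R=[subL(6)]]
→ final value 6

Answer: 6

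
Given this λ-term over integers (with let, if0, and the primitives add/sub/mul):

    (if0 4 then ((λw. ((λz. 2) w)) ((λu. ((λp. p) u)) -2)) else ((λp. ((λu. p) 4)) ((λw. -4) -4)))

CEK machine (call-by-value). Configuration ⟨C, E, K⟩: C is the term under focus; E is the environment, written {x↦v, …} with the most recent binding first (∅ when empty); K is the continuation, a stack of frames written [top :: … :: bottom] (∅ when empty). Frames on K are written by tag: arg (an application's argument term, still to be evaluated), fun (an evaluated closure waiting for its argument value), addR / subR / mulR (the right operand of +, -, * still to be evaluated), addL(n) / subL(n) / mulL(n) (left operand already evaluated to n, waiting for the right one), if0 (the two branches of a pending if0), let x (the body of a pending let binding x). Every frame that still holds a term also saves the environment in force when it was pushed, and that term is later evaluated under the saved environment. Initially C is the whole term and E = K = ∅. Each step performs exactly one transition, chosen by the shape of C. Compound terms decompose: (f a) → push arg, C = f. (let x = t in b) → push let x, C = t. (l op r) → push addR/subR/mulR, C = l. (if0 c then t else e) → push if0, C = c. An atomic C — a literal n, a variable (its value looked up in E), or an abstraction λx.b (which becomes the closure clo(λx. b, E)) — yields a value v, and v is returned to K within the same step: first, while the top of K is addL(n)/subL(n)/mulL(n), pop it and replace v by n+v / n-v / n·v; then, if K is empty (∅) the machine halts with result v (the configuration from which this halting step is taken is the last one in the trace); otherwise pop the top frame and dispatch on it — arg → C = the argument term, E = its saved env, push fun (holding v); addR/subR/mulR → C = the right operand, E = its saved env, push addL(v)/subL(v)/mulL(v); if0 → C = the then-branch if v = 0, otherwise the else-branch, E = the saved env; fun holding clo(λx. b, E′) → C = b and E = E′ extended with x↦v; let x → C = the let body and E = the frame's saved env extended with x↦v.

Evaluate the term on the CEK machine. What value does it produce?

Answer: -4

Execution trace:
0. ⟨C=(if0 4 then ((λw. ((λz. 2) w)) ((λu. ((λp. p) u)) -2)) else ((λp. ((λu. p) 4)) ((λw. -4) -4))); E=∅; K=∅⟩
1. ⟨C=4; E=∅; K=[if0]⟩
2. ⟨C=((λp. ((λu. p) 4)) ((λw. -4) -4)); E=∅; K=∅⟩
3. ⟨C=(λp. ((λu. p) 4)); E=∅; K=[arg]⟩
4. ⟨C=((λw. -4) -4); E=∅; K=[fun]⟩
5. ⟨C=(λw. -4); E=∅; K=[arg :: fun]⟩
6. ⟨C=-4; E=∅; K=[fun :: fun]⟩
7. ⟨C=-4; E={w↦-4}; K=[fun]⟩
8. ⟨C=((λu. p) 4); E={p↦-4}; K=∅⟩
9. ⟨C=(λu. p); E={p↦-4}; K=[arg]⟩
10. ⟨C=4; E={p↦-4}; K=[fun]⟩
11. ⟨C=p; E={u↦4, p↦-4}; K=∅⟩
→ final value -4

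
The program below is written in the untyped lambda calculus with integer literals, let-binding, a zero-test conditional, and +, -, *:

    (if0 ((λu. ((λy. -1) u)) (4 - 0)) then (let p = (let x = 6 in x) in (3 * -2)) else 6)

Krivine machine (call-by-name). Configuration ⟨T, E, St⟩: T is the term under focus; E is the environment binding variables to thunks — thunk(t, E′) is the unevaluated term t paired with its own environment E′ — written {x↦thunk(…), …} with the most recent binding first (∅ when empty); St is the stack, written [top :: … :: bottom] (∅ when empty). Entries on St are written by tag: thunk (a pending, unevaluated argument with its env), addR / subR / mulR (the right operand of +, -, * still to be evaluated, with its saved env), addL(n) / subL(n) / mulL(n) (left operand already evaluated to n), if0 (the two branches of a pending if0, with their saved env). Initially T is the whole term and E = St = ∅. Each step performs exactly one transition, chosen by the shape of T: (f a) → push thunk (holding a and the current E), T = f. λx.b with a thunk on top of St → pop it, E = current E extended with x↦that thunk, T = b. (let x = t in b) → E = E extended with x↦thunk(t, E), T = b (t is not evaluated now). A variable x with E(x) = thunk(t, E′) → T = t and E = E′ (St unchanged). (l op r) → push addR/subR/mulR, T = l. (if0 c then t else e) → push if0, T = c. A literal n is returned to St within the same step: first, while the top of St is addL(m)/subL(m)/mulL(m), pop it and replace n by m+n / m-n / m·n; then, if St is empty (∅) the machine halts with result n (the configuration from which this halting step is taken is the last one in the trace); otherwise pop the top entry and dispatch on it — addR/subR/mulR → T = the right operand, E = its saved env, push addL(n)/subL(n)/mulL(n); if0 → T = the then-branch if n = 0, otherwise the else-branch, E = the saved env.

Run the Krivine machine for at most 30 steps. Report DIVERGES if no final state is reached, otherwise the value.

t=0: ⟨T=(if0 ((λu. ((λy. -1) u)) (4 - 0)) then (let p = (let x = 6 in x) in (3 * -2)) else 6); E=∅; St=∅⟩
t=1: ⟨T=((λu. ((λy. -1) u)) (4 - 0)); E=∅; St=[if0]⟩
t=2: ⟨T=(λu. ((λy. -1) u)); E=∅; St=[thunk :: if0]⟩
t=3: ⟨T=((λy. -1) u); E={u↦thunk((4 - 0), ∅)}; St=[if0]⟩
t=4: ⟨T=(λy. -1); E={u↦thunk((4 - 0), ∅)}; St=[thunk :: if0]⟩
t=5: ⟨T=-1; E={y↦thunk(u, {u↦thunk((4 - 0), ∅)}), u↦thunk((4 - 0), ∅)}; St=[if0]⟩
t=6: ⟨T=6; E=∅; St=∅⟩
→ final value 6

Answer: 6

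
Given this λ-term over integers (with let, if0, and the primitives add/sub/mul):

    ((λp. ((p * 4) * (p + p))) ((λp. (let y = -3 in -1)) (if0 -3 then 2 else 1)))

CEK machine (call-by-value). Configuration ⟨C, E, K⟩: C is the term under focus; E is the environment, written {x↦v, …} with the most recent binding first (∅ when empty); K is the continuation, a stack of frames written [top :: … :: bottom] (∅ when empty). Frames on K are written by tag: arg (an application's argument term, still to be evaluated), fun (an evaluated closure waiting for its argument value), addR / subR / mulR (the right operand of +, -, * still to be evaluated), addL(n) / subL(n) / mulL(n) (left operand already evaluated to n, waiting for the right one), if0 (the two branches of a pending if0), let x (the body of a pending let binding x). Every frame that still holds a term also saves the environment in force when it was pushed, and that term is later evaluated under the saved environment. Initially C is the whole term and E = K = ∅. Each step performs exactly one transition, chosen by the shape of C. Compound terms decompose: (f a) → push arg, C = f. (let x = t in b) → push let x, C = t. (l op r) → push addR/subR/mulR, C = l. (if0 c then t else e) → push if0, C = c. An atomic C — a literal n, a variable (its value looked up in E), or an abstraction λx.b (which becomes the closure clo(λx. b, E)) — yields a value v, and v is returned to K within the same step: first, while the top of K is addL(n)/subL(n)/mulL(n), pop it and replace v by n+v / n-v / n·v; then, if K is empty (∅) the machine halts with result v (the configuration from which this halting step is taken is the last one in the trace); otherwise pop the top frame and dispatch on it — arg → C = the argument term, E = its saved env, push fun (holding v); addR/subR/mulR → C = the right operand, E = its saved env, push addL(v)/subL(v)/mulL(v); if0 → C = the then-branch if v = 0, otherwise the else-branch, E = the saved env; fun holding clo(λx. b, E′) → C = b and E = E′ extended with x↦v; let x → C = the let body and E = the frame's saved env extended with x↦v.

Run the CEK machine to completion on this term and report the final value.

0. <C=((λp. ((p * 4) * (p + p))) ((λp. (let y = -3 in -1)) (if0 -3 then 2 else 1))), E=∅, K=∅>
1. <C=(λp. ((p * 4) * (p + p))), E=∅, K=[arg]>
2. <C=((λp. (let y = -3 in -1)) (if0 -3 then 2 else 1)), E=∅, K=[fun]>
3. <C=(λp. (let y = -3 in -1)), E=∅, K=[arg :: fun]>
4. <C=(if0 -3 then 2 else 1), E=∅, K=[fun :: fun]>
5. <C=-3, E=∅, K=[if0 :: fun :: fun]>
6. <C=1, E=∅, K=[fun :: fun]>
7. <C=(let y = -3 in -1), E={p↦1}, K=[fun]>
8. <C=-3, E={p↦1}, K=[let y :: fun]>
9. <C=-1, E={y↦-3, p↦1}, K=[fun]>
10. <C=((p * 4) * (p + p)), E={p↦-1}, K=∅>
11. <C=(p * 4), E={p↦-1}, K=[mulR]>
12. <C=p, E={p↦-1}, K=[mulR :: mulR]>
13. <C=4, E={p↦-1}, K=[mulL(-1) :: mulR]>
14. <C=(p + p), E={p↦-1}, K=[mulL(-4)]>
15. <C=p, E={p↦-1}, K=[addR :: mulL(-4)]>
16. <C=p, E={p↦-1}, K=[addL(-1) :: mulL(-4)]>
→ final value 8

Answer: 8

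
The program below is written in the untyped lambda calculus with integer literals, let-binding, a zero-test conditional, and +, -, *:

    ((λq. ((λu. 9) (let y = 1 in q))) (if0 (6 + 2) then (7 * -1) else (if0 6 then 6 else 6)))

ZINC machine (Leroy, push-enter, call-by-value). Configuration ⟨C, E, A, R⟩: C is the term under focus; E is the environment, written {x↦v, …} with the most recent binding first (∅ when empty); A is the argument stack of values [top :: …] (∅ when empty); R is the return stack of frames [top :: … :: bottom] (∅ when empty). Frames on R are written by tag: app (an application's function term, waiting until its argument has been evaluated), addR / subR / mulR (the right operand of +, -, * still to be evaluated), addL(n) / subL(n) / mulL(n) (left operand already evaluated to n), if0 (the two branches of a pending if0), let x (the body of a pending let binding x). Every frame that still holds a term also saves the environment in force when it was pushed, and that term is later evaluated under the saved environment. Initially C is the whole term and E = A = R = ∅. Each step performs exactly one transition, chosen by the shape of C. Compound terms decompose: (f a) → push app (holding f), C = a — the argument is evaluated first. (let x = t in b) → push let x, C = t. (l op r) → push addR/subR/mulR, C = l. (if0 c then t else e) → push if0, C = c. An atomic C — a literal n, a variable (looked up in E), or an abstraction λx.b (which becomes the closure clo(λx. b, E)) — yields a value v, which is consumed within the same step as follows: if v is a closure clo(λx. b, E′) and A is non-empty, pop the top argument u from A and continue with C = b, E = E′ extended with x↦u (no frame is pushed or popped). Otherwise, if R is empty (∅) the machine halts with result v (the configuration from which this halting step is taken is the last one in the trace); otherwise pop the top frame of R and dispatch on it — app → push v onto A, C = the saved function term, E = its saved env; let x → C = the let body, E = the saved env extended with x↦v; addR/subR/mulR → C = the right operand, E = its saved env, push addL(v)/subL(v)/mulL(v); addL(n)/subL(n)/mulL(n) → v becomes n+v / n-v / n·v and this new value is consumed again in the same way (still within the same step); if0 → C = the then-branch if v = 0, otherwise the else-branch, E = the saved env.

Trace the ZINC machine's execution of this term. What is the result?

Answer: 9

Derivation:
0. ⟨C=((λq. ((λu. 9) (let y = 1 in q))) (if0 (6 + 2) then (7 * -1) else (if0 6 then 6 else 6))); E=∅; A=∅; R=∅⟩
1. ⟨C=(if0 (6 + 2) then (7 * -1) else (if0 6 then 6 else 6)); E=∅; A=∅; R=[app]⟩
2. ⟨C=(6 + 2); E=∅; A=∅; R=[if0 :: app]⟩
3. ⟨C=6; E=∅; A=∅; R=[addR :: if0 :: app]⟩
4. ⟨C=2; E=∅; A=∅; R=[addL(6) :: if0 :: app]⟩
5. ⟨C=(if0 6 then 6 else 6); E=∅; A=∅; R=[app]⟩
6. ⟨C=6; E=∅; A=∅; R=[if0 :: app]⟩
7. ⟨C=6; E=∅; A=∅; R=[app]⟩
8. ⟨C=(λq. ((λu. 9) (let y = 1 in q))); E=∅; A=[6]; R=∅⟩
9. ⟨C=((λu. 9) (let y = 1 in q)); E={q↦6}; A=∅; R=∅⟩
10. ⟨C=(let y = 1 in q); E={q↦6}; A=∅; R=[app]⟩
11. ⟨C=1; E={q↦6}; A=∅; R=[let y :: app]⟩
12. ⟨C=q; E={y↦1, q↦6}; A=∅; R=[app]⟩
13. ⟨C=(λu. 9); E={q↦6}; A=[6]; R=∅⟩
14. ⟨C=9; E={u↦6, q↦6}; A=∅; R=∅⟩
→ final value 9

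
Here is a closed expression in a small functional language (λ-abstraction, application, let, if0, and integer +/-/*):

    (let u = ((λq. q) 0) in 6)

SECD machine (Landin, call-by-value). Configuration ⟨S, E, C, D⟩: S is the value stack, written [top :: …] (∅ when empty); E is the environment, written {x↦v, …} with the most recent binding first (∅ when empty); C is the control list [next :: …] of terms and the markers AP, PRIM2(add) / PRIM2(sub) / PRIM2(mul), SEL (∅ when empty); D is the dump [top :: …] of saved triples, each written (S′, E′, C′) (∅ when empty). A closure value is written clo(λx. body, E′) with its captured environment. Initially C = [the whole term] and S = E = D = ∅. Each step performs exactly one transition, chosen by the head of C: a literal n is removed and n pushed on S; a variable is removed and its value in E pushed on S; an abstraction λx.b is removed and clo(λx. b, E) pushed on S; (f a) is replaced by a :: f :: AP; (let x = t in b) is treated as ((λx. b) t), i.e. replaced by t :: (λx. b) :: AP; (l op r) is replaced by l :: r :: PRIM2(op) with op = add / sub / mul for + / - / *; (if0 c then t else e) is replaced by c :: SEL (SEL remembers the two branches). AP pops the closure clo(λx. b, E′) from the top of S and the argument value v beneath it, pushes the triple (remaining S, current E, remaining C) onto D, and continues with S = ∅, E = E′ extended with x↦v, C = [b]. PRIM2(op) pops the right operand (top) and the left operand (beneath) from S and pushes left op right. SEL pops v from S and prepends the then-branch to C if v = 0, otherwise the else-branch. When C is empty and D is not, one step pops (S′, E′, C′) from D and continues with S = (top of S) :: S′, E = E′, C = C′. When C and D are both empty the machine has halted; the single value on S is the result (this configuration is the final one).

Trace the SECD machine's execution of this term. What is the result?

[0] <S=∅, E=∅, C=[(let u = ((λq. q) 0) in 6)], D=∅>
[1] <S=∅, E=∅, C=[((λq. q) 0) :: (λu. 6) :: AP], D=∅>
[2] <S=∅, E=∅, C=[0 :: (λq. q) :: AP :: (λu. 6) :: AP], D=∅>
[3] <S=[0], E=∅, C=[(λq. q) :: AP :: (λu. 6) :: AP], D=∅>
[4] <S=[clo(λq. q, ∅) :: 0], E=∅, C=[AP :: (λu. 6) :: AP], D=∅>
[5] <S=∅, E={q↦0}, C=[q], D=[(∅, ∅, [(λu. 6) :: AP])]>
[6] <S=[0], E={q↦0}, C=∅, D=[(∅, ∅, [(λu. 6) :: AP])]>
[7] <S=[0], E=∅, C=[(λu. 6) :: AP], D=∅>
[8] <S=[clo(λu. 6, ∅) :: 0], E=∅, C=[AP], D=∅>
[9] <S=∅, E={u↦0}, C=[6], D=[(∅, ∅, ∅)]>
[10] <S=[6], E={u↦0}, C=∅, D=[(∅, ∅, ∅)]>
[11] <S=[6], E=∅, C=∅, D=∅>
→ final value 6

Answer: 6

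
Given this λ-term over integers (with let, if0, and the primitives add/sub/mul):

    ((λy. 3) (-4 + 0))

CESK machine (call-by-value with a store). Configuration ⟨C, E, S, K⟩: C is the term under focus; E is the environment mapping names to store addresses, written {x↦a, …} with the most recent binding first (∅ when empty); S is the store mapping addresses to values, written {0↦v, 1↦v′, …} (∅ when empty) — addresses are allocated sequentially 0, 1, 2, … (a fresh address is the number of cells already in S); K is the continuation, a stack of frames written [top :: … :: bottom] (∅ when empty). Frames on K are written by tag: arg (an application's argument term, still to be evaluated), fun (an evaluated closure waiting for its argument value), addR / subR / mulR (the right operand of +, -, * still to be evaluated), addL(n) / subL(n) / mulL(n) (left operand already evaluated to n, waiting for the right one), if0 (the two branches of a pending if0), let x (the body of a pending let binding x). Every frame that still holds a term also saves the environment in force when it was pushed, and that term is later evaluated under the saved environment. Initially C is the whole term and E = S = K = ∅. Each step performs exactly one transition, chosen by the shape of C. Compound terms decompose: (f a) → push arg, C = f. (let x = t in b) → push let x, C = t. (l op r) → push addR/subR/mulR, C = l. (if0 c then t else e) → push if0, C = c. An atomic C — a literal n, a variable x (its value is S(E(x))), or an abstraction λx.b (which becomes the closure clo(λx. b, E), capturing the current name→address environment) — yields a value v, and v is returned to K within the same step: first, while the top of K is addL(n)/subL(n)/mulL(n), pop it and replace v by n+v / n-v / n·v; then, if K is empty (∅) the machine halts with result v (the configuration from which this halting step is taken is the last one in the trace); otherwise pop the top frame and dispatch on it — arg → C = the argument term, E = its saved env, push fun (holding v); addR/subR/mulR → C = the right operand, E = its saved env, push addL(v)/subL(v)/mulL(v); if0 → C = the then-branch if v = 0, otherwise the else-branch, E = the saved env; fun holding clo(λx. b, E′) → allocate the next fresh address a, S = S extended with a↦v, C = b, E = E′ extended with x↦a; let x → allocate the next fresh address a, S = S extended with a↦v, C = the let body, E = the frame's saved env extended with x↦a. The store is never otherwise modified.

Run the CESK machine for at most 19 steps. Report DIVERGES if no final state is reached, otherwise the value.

t=0: [C=((λy. 3) (-4 + 0)) | E=∅ | S=∅ | K=∅]
t=1: [C=(λy. 3) | E=∅ | S=∅ | K=[arg]]
t=2: [C=(-4 + 0) | E=∅ | S=∅ | K=[fun]]
t=3: [C=-4 | E=∅ | S=∅ | K=[addR :: fun]]
t=4: [C=0 | E=∅ | S=∅ | K=[addL(-4) :: fun]]
t=5: [C=3 | E={y↦0} | S={0↦-4} | K=∅]
→ final value 3

Answer: 3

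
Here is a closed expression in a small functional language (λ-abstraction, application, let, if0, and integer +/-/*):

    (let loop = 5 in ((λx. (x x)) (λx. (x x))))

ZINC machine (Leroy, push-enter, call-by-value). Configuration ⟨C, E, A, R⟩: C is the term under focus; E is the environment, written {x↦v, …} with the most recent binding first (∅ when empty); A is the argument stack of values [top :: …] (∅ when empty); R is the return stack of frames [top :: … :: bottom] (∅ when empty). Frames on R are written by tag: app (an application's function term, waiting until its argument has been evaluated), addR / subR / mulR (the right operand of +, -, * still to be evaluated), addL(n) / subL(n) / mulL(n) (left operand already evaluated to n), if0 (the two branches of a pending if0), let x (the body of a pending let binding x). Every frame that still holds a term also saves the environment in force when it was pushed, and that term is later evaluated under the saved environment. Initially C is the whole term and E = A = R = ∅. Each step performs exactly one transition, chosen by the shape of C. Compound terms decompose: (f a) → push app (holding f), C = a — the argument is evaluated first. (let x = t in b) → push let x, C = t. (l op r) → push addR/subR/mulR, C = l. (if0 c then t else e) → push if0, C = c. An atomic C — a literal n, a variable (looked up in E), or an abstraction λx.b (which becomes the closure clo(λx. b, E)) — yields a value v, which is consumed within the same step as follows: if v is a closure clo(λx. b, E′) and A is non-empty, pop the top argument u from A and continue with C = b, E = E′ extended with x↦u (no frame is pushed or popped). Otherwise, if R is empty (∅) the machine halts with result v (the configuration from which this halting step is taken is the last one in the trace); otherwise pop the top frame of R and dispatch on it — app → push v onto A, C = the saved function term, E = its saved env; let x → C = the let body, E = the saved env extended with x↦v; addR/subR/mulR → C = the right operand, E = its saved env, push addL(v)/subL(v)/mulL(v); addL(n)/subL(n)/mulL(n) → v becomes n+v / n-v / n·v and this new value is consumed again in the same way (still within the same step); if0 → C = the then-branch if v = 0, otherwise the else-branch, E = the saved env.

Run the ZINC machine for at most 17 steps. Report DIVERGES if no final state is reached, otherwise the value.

step 0: ⟨C=(let loop = 5 in ((λx. (x x)) (λx. (x x)))); E=∅; A=∅; R=∅⟩
step 1: ⟨C=5; E=∅; A=∅; R=[let loop]⟩
step 2: ⟨C=((λx. (x x)) (λx. (x x))); E={loop↦5}; A=∅; R=∅⟩
step 3: ⟨C=(λx. (x x)); E={loop↦5}; A=∅; R=[app]⟩
step 4: ⟨C=(λx. (x x)); E={loop↦5}; A=[clo(λx. (x x), {loop↦5})]; R=∅⟩
step 5: ⟨C=(x x); E={x↦clo(λx. (x x), {loop↦5}), loop↦5}; A=∅; R=∅⟩
step 6: ⟨C=x; E={x↦clo(λx. (x x), {loop↦5}), loop↦5}; A=∅; R=[app]⟩
step 7: ⟨C=x; E={x↦clo(λx. (x x), {loop↦5}), loop↦5}; A=[clo(λx. (x x), {loop↦5})]; R=∅⟩
… configuration repeats with period 3 (steps 5–7 recur indefinitely) …

Answer: DIVERGES (no final state within 17 steps)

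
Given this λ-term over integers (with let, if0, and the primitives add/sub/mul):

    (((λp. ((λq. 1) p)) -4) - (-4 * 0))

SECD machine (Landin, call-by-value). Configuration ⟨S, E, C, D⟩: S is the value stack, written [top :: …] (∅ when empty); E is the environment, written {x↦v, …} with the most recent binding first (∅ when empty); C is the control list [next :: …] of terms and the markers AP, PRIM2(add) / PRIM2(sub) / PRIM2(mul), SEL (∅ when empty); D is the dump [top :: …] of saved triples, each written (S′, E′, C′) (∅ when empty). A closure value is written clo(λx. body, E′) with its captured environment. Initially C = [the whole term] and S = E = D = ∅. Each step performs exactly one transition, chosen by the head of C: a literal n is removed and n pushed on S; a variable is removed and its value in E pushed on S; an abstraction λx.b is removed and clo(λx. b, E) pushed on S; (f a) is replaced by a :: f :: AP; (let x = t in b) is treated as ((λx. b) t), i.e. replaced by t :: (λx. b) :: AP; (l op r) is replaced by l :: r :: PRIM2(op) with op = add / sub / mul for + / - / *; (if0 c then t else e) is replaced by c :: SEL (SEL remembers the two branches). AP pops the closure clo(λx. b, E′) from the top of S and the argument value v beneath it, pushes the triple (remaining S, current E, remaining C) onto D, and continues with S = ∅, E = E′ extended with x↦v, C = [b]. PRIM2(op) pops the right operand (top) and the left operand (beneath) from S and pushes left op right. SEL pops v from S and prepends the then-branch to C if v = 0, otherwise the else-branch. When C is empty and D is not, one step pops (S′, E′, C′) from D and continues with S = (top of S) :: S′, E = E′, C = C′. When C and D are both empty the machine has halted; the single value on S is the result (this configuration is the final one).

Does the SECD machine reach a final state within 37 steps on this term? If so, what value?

0. [S=∅ | E=∅ | C=[(((λp. ((λq. 1) p)) -4) - (-4 * 0))] | D=∅]
1. [S=∅ | E=∅ | C=[((λp. ((λq. 1) p)) -4) :: (-4 * 0) :: PRIM2(sub)] | D=∅]
2. [S=∅ | E=∅ | C=[-4 :: (λp. ((λq. 1) p)) :: AP :: (-4 * 0) :: PRIM2(sub)] | D=∅]
3. [S=[-4] | E=∅ | C=[(λp. ((λq. 1) p)) :: AP :: (-4 * 0) :: PRIM2(sub)] | D=∅]
4. [S=[clo(λp. ((λq. 1) p), ∅) :: -4] | E=∅ | C=[AP :: (-4 * 0) :: PRIM2(sub)] | D=∅]
5. [S=∅ | E={p↦-4} | C=[((λq. 1) p)] | D=[(∅, ∅, [(-4 * 0) :: PRIM2(sub)])]]
6. [S=∅ | E={p↦-4} | C=[p :: (λq. 1) :: AP] | D=[(∅, ∅, [(-4 * 0) :: PRIM2(sub)])]]
7. [S=[-4] | E={p↦-4} | C=[(λq. 1) :: AP] | D=[(∅, ∅, [(-4 * 0) :: PRIM2(sub)])]]
8. [S=[clo(λq. 1, {p↦-4}) :: -4] | E={p↦-4} | C=[AP] | D=[(∅, ∅, [(-4 * 0) :: PRIM2(sub)])]]
9. [S=∅ | E={q↦-4, p↦-4} | C=[1] | D=[(∅, {p↦-4}, ∅) :: (∅, ∅, [(-4 * 0) :: PRIM2(sub)])]]
10. [S=[1] | E={q↦-4, p↦-4} | C=∅ | D=[(∅, {p↦-4}, ∅) :: (∅, ∅, [(-4 * 0) :: PRIM2(sub)])]]
11. [S=[1] | E={p↦-4} | C=∅ | D=[(∅, ∅, [(-4 * 0) :: PRIM2(sub)])]]
12. [S=[1] | E=∅ | C=[(-4 * 0) :: PRIM2(sub)] | D=∅]
13. [S=[1] | E=∅ | C=[-4 :: 0 :: PRIM2(mul) :: PRIM2(sub)] | D=∅]
14. [S=[-4 :: 1] | E=∅ | C=[0 :: PRIM2(mul) :: PRIM2(sub)] | D=∅]
15. [S=[0 :: -4 :: 1] | E=∅ | C=[PRIM2(mul) :: PRIM2(sub)] | D=∅]
16. [S=[0 :: 1] | E=∅ | C=[PRIM2(sub)] | D=∅]
17. [S=[1] | E=∅ | C=∅ | D=∅]
→ final value 1

Answer: 1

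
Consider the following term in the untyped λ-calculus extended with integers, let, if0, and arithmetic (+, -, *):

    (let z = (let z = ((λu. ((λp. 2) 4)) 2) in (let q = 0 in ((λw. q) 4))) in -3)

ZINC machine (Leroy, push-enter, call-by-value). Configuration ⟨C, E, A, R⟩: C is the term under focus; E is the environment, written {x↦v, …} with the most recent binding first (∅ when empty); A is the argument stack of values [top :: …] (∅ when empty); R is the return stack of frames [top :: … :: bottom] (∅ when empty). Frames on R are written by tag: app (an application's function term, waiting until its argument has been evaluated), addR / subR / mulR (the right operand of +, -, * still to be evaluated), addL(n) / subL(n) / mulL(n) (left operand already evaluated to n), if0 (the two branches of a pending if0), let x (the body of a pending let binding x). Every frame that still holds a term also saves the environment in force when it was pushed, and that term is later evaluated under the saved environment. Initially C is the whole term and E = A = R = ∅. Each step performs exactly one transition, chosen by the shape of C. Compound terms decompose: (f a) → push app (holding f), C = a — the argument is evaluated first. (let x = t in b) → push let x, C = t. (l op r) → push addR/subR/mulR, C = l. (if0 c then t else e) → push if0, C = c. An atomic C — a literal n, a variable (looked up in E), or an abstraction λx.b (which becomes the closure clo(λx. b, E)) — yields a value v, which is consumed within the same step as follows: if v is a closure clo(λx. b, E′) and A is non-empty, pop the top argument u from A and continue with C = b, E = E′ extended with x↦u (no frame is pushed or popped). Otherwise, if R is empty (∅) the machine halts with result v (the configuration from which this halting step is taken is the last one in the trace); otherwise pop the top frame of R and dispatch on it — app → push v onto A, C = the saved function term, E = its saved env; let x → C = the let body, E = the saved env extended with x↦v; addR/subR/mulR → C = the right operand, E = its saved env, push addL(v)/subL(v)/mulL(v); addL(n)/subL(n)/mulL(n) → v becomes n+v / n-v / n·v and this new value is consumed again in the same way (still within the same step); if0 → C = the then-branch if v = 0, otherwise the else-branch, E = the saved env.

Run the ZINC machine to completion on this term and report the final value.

Answer: -3

Machine steps:
step 0: [C=(let z = (let z = ((λu. ((λp. 2) 4)) 2) in (let q = 0 in ((λw. q) 4))) in -3) | E=∅ | A=∅ | R=∅]
step 1: [C=(let z = ((λu. ((λp. 2) 4)) 2) in (let q = 0 in ((λw. q) 4))) | E=∅ | A=∅ | R=[let z]]
step 2: [C=((λu. ((λp. 2) 4)) 2) | E=∅ | A=∅ | R=[let z :: let z]]
step 3: [C=2 | E=∅ | A=∅ | R=[app :: let z :: let z]]
step 4: [C=(λu. ((λp. 2) 4)) | E=∅ | A=[2] | R=[let z :: let z]]
step 5: [C=((λp. 2) 4) | E={u↦2} | A=∅ | R=[let z :: let z]]
step 6: [C=4 | E={u↦2} | A=∅ | R=[app :: let z :: let z]]
step 7: [C=(λp. 2) | E={u↦2} | A=[4] | R=[let z :: let z]]
step 8: [C=2 | E={p↦4, u↦2} | A=∅ | R=[let z :: let z]]
step 9: [C=(let q = 0 in ((λw. q) 4)) | E={z↦2} | A=∅ | R=[let z]]
step 10: [C=0 | E={z↦2} | A=∅ | R=[let q :: let z]]
step 11: [C=((λw. q) 4) | E={q↦0, z↦2} | A=∅ | R=[let z]]
step 12: [C=4 | E={q↦0, z↦2} | A=∅ | R=[app :: let z]]
step 13: [C=(λw. q) | E={q↦0, z↦2} | A=[4] | R=[let z]]
step 14: [C=q | E={w↦4, q↦0, z↦2} | A=∅ | R=[let z]]
step 15: [C=-3 | E={z↦0} | A=∅ | R=∅]
→ final value -3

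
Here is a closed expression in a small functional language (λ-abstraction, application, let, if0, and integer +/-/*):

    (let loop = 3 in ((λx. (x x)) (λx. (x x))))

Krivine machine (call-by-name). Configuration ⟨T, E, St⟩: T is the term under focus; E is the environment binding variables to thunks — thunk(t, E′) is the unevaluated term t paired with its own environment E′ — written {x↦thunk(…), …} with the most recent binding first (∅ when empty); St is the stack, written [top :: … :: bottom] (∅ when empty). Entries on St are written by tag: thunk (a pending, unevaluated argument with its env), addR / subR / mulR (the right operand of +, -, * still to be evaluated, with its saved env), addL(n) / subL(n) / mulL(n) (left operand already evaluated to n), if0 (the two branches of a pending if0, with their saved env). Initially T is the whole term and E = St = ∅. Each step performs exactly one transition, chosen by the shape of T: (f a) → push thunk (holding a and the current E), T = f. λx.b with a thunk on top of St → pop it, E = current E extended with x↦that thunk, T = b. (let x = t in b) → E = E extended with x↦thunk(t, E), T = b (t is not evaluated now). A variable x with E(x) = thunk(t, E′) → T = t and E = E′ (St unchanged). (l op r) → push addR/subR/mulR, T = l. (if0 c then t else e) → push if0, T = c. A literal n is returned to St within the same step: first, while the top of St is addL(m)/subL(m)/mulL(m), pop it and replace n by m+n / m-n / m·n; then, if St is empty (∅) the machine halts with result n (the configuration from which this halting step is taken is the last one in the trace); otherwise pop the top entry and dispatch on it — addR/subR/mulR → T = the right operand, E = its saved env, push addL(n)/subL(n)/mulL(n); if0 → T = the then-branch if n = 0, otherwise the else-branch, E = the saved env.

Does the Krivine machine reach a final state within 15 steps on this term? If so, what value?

Answer: DIVERGES (no final state within 15 steps)

Machine steps:
step 0: ⟨T=(let loop = 3 in ((λx. (x x)) (λx. (x x)))); E=∅; St=∅⟩
step 1: ⟨T=((λx. (x x)) (λx. (x x))); E={loop↦thunk(3, ∅)}; St=∅⟩
step 2: ⟨T=(λx. (x x)); E={loop↦thunk(3, ∅)}; St=[thunk]⟩
step 3: ⟨T=(x x); E={x↦thunk((λx. (x x)), {loop↦thunk(3, ∅)}), loop↦thunk(3, ∅)}; St=∅⟩
step 4: ⟨T=x; E={x↦thunk((λx. (x x)), {loop↦thunk(3, ∅)}), loop↦thunk(3, ∅)}; St=[thunk]⟩
step 5: ⟨T=(λx. (x x)); E={loop↦thunk(3, ∅)}; St=[thunk]⟩
step 6: ⟨T=(x x); E={x↦thunk(x, {x↦thunk((λx. (x x)), {loop↦thunk(3, ∅)}), loop↦thunk(3, ∅)}), loop↦thunk(3, ∅)}; St=∅⟩
step 7: ⟨T=x; E={x↦thunk(x, {x↦thunk((λx. (x x)), {loop↦thunk(3, ∅)}), loop↦thunk(3, ∅)}), loop↦thunk(3, ∅)}; St=[thunk]⟩
step 8: ⟨T=x; E={x↦thunk((λx. (x x)), {loop↦thunk(3, ∅)}), loop↦thunk(3, ∅)}; St=[thunk]⟩
step 9: ⟨T=(λx. (x x)); E={loop↦thunk(3, ∅)}; St=[thunk]⟩
step 10: ⟨T=(x x); E={x↦thunk(x, {x↦thunk(x, {x↦thunk((λx. (x x)), {loop↦thunk(3, ∅)}), loop↦thunk(3, ∅)}), loop↦thunk(3, ∅)}), loop↦thunk(3, ∅)}; St=∅⟩
step 11: ⟨T=x; E={x↦thunk(x, {x↦thunk(x, {x↦thunk((λx. (x x)), {loop↦thunk(3, ∅)}), loop↦thunk(3, ∅)}), loop↦thunk(3, ∅)}), loop↦thunk(3, ∅)}; St=[thunk]⟩
step 12: ⟨T=x; E={x↦thunk(x, {x↦thunk((λx. (x x)), {loop↦thunk(3, ∅)}), loop↦thunk(3, ∅)}), loop↦thunk(3, ∅)}; St=[thunk]⟩
step 13: ⟨T=x; E={x↦thunk((λx. (x x)), {loop↦thunk(3, ∅)}), loop↦thunk(3, ∅)}; St=[thunk]⟩
step 14: ⟨T=(λx. (x x)); E={loop↦thunk(3, ∅)}; St=[thunk]⟩
step 15: ⟨T=(x x); E={x↦thunk(x, {x↦thunk(x, {x↦thunk(x, {x↦thunk((λx. (x x)), {loop↦thunk(3, ∅)}), loop↦thunk(3, ∅)}), loop↦thunk(3, ∅)}), loop↦thunk(3, ∅)}), loop↦thunk(3, ∅)}; St=∅⟩
→ 15 transitions taken and the configuration is still not final: no result within 15 steps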